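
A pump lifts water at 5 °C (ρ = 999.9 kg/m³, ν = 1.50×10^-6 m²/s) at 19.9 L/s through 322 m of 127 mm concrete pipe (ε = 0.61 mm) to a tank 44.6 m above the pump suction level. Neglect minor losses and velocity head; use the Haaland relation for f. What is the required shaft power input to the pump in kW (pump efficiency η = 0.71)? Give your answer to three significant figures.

P_shaft ≈ 15.0 kW

V = 4Q/(πD²) = 1.571 m/s; Re = 1.33×10^5; ε/D = 0.00480; f = 0.03072
h_f = f(L/D)V²/2g = 9.798 m
Total head H = z + h_f = 44.6 + 9.798 = 54.40 m
P_hyd = ρgQH = 999.9·9.81·0.0199·54.40 = 10.62 kW
P_shaft = P_hyd/η = 10.62/0.71 = 14.96 kW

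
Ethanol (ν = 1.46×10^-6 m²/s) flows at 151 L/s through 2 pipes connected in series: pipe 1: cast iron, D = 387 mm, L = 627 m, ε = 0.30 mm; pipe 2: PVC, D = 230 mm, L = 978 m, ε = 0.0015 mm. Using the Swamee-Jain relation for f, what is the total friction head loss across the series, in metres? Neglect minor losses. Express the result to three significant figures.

H ≈ 39.6 m

Pipe 1: V = 1.284 m/s, Re = 3.40×10^5, ε/D = 7.75×10^-4, f = 0.01963, h_1 = f(L/D)V²/2g = 2.671 m
Pipe 2: V = 3.634 m/s, Re = 5.73×10^5, ε/D = 6.52×10^-6, f = 0.01289, h_2 = f(L/D)V²/2g = 36.91 m
Series → Q common, losses add: H = Σh = 39.58 m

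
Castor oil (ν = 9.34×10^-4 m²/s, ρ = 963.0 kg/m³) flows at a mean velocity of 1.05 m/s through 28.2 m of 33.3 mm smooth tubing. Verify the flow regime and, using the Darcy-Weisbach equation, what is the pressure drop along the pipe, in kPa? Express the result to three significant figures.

Re = VD/ν = 1.05·0.03330/9.34×10^-4 = 37.4 → laminar (Re < 2300)
f = 64/Re = 1.710
h_f = f(L/D)V²/(2g) = 1.710·(28.2/0.03330)·1.05²/(2·9.81) = 81.35 m
Δp = ρg·h_f = 963.0·9.81·81.35 = 768.6 kPa

Δp ≈ 769 kPa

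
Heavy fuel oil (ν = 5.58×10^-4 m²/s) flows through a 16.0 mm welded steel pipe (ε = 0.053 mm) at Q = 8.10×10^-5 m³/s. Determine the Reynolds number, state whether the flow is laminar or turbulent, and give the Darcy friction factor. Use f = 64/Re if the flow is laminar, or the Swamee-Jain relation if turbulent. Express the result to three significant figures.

V = 4Q/(πD²) = 0.4029 m/s
Re = VD/ν = 0.4029·0.0160/5.58×10^-4 = 11.6
Re < 2300 → laminar → f = 64/Re = 5.540

Re ≈ 11.6; laminar; f = 64/Re ≈ 5.54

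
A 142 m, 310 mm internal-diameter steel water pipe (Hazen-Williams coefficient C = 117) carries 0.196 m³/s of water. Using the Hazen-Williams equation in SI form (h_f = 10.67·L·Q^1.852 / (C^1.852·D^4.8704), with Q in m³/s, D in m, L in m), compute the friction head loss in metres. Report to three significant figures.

h_f ≈ 3.29 m

h_f = 10.67·142·0.196^1.852 / (117^1.852·0.310^4.8704) = 3.286 m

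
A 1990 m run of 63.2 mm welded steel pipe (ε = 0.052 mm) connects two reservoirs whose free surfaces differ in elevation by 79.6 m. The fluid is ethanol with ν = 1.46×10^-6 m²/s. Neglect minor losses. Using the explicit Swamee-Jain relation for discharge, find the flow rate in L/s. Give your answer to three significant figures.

Q ≈ 4.63 L/s

Swamee-Jain (Type II): Q = -0.965·√(gD⁵h_f/L)·ln[ε/(3.7D) + √(3.17ν²L/(gD³h_f))]
√(gD⁵h_f/L) = √(9.81·0.0632⁵·79.6/1990) = 6.290×10^-4
ε/(3.7D) = 2.22×10^-4; √(3.17ν²L/(gD³h_f)) = 2.61×10^-4
Q = -0.965·6.290×10^-4·ln(4.836×10^-4) = 0.004634 m³/s
Check: V = 1.48 m/s, Re = 6.39×10^4, f = 0.02287, h_f = 80.1 m ≈ 79.6 m ✓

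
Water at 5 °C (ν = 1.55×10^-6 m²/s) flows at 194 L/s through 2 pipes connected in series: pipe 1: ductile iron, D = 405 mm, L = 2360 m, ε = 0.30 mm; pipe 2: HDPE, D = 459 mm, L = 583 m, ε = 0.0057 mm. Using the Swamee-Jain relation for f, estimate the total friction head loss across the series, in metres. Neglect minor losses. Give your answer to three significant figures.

H ≈ 14.3 m

Pipe 1: V = 1.506 m/s, Re = 3.93×10^5, ε/D = 7.41×10^-4, f = 0.01933, h_1 = f(L/D)V²/2g = 13.02 m
Pipe 2: V = 1.172 m/s, Re = 3.47×10^5, ε/D = 1.24×10^-5, f = 0.01415, h_2 = f(L/D)V²/2g = 1.259 m
Series → Q common, losses add: H = Σh = 14.28 m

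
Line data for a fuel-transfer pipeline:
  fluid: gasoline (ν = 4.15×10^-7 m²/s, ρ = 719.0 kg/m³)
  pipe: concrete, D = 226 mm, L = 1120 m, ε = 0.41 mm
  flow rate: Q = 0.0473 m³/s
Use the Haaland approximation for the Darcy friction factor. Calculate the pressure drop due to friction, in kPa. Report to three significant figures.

Δp ≈ 57.3 kPa

V = 4Q/(πD²) = 4·0.0473/(π·0.226²) = 1.179 m/s
Re = VD/ν = 1.179·0.226/4.15×10^-7 = 6.42×10^5 → turbulent
ε/D = 0.41/226 = 0.00181
Haaland: f = 0.02314
h_f = f(L/D)V²/(2g) = 0.02314·(1120/0.226)·1.179²/(2·9.81) = 8.126 m
Δp = ρg·h_f = 719.0·9.81·8.126 = 57.32 kPa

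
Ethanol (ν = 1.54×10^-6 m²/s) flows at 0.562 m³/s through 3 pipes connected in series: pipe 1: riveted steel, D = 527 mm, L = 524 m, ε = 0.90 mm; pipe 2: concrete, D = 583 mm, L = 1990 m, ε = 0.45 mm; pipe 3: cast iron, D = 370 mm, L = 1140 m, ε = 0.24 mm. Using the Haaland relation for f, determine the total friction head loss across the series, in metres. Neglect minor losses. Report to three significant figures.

Pipe 1: V = 2.576 m/s, Re = 8.82×10^5, ε/D = 0.00171, f = 0.02272, h_1 = f(L/D)V²/2g = 7.643 m
Pipe 2: V = 2.105 m/s, Re = 7.97×10^5, ε/D = 7.72×10^-4, f = 0.01889, h_2 = f(L/D)V²/2g = 14.57 m
Pipe 3: V = 5.227 m/s, Re = 1.26×10^6, ε/D = 6.49×10^-4, f = 0.01805, h_3 = f(L/D)V²/2g = 77.43 m
Series → Q common, losses add: H = Σh = 99.64 m

H ≈ 99.6 m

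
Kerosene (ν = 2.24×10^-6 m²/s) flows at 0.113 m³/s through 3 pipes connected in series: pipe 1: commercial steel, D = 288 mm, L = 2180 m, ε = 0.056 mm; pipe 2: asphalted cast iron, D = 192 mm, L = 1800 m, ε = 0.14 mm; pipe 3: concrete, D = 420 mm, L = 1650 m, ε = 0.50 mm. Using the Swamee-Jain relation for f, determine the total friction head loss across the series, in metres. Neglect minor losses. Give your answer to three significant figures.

H ≈ 164 m

Pipe 1: V = 1.735 m/s, Re = 2.23×10^5, ε/D = 1.94×10^-4, f = 0.01685, h_1 = f(L/D)V²/2g = 19.56 m
Pipe 2: V = 3.903 m/s, Re = 3.35×10^5, ε/D = 7.29×10^-4, f = 0.01942, h_2 = f(L/D)V²/2g = 141.4 m
Pipe 3: V = 0.8156 m/s, Re = 1.53×10^5, ε/D = 0.00119, f = 0.02226, h_3 = f(L/D)V²/2g = 2.965 m
Series → Q common, losses add: H = Σh = 163.9 m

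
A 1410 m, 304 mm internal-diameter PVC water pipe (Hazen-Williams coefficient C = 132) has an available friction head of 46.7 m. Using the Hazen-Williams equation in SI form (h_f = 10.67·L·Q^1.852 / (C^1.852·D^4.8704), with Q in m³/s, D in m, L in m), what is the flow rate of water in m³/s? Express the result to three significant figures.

Rearranging: Q = [h_f·C^1.852·D^4.8704 / (10.67·L)]^(1/1.852)
Q = [46.7·132^1.852·0.304^4.8704 / (10.67·1410)]^0.540 = 0.2549 m³/s

Q ≈ 0.255 m³/s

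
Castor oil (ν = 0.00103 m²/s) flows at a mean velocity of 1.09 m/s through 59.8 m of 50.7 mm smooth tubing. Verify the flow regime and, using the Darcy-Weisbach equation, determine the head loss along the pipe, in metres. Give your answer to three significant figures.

Re = VD/ν = 1.09·0.05070/0.00103 = 53.7 → laminar (Re < 2300)
f = 64/Re = 1.193
h_f = f(L/D)V²/(2g) = 1.193·(59.8/0.05070)·1.09²/(2·9.81) = 85.20 m

h_f ≈ 85.2 m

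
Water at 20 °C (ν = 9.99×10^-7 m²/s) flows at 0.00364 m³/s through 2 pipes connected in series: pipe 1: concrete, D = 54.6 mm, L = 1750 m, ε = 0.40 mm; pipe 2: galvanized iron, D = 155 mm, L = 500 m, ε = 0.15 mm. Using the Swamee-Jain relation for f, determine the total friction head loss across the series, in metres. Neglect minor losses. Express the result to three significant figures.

Pipe 1: V = 1.555 m/s, Re = 8.50×10^4, ε/D = 0.00733, f = 0.03535, h_1 = f(L/D)V²/2g = 139.6 m
Pipe 2: V = 0.1929 m/s, Re = 2.99×10^4, ε/D = 9.68×10^-4, f = 0.02606, h_2 = f(L/D)V²/2g = 0.1594 m
Series → Q common, losses add: H = Σh = 139.7 m

H ≈ 140 m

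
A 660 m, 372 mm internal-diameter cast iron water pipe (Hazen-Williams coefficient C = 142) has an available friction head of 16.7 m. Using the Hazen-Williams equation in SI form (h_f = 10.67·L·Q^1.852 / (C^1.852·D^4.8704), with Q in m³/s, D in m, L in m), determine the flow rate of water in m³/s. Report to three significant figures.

Rearranging: Q = [h_f·C^1.852·D^4.8704 / (10.67·L)]^(1/1.852)
Q = [16.7·142^1.852·0.372^4.8704 / (10.67·660)]^0.540 = 0.4032 m³/s

Q ≈ 0.403 m³/s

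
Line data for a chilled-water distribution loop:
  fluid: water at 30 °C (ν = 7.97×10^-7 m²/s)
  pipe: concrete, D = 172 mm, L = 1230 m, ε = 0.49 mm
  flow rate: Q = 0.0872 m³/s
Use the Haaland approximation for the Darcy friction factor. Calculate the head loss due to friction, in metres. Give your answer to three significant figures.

V = 4Q/(πD²) = 4·0.0872/(π·0.172²) = 3.753 m/s
Re = VD/ν = 3.753·0.172/7.97×10^-7 = 8.10×10^5 → turbulent
ε/D = 0.49/172 = 0.00285
Haaland: f = 0.02600
h_f = f(L/D)V²/(2g) = 0.02600·(1230/0.172)·3.753²/(2·9.81) = 133.5 m

h_f ≈ 133 m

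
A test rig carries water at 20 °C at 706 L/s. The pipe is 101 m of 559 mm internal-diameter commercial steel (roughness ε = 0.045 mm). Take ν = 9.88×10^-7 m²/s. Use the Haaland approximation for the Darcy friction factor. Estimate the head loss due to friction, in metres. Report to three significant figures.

V = 4Q/(πD²) = 4·0.706/(π·0.559²) = 2.877 m/s
Re = VD/ν = 2.877·0.559/9.88×10^-7 = 1.63×10^6 → turbulent
ε/D = 0.045/559 = 8.05×10^-5
Haaland: f = 0.01254
h_f = f(L/D)V²/(2g) = 0.01254·(101/0.559)·2.877²/(2·9.81) = 0.9554 m

h_f ≈ 0.955 m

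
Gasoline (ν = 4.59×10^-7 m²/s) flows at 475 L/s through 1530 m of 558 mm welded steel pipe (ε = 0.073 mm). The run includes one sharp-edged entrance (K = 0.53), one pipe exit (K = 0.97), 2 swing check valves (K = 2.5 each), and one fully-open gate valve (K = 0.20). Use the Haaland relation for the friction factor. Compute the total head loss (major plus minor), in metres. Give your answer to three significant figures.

H_L ≈ 8.23 m

V = 4Q/(πD²) = 1.942 m/s; V²/2g = 0.1923 m
Re = 2.36×10^6, ε/D = 1.31×10^-4 → f = 0.01316 (Haaland)
Major: h_f = f(L/D)·V²/2g = 0.01316·2742·0.1923 = 6.940 m
Minor: ΣK = 6.70; h_m = ΣK·V²/2g = 1.288 m
Total H_L = 6.940 + 1.288 = 8.228 m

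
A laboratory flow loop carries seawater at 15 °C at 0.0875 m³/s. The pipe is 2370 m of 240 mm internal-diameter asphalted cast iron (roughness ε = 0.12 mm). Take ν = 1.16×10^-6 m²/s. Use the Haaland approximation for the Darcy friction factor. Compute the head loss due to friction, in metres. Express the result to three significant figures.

V = 4Q/(πD²) = 4·0.0875/(π·0.240²) = 1.934 m/s
Re = VD/ν = 1.934·0.240/1.16×10^-6 = 4.00×10^5 → turbulent
ε/D = 0.12/240 = 5.00×10^-4
Haaland: f = 0.01777
h_f = f(L/D)V²/(2g) = 0.01777·(2370/0.240)·1.934²/(2·9.81) = 33.46 m

h_f ≈ 33.5 m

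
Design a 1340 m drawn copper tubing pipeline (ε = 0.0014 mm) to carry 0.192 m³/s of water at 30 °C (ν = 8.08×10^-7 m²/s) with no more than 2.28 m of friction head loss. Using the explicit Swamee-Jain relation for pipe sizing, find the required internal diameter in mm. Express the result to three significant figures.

D ≈ 474 mm

Swamee-Jain (Type III): D = 0.66·[ε^1.25·(LQ²/(gh_f))^4.75 + ν·Q^9.4·(L/(gh_f))^5.2]^0.04
LQ²/(gh_f) = 2.209; L/(gh_f) = 59.91
Term 1 = ε^1.25·(…)^4.75 = 2.08×10^-6; Term 2 = ν·Q^9.4·(…)^5.2 = 2.59×10^-4
D = 0.66·(2.08×10^-6 + 2.59×10^-4)^0.04 = 0.4745 m = 474 mm
Check: V = 1.09 m/s, Re = 6.38×10^5, f = 0.01260, h_f = 2.14 m ≈ 2.28 m ✓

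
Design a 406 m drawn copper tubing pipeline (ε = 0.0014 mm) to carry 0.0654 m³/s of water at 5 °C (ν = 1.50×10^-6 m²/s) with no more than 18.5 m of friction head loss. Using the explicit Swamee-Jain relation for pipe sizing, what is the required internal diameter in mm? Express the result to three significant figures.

Swamee-Jain (Type III): D = 0.66·[ε^1.25·(LQ²/(gh_f))^4.75 + ν·Q^9.4·(L/(gh_f))^5.2]^0.04
LQ²/(gh_f) = 0.009568; L/(gh_f) = 2.237
Term 1 = ε^1.25·(…)^4.75 = 1.23×10^-17; Term 2 = ν·Q^9.4·(…)^5.2 = 7.26×10^-16
D = 0.66·(1.23×10^-17 + 7.26×10^-16)^0.04 = 0.1638 m = 164 mm
Check: V = 3.10 m/s, Re = 3.39×10^5, f = 0.01416, h_f = 17.2 m ≈ 18.5 m ✓

D ≈ 164 mm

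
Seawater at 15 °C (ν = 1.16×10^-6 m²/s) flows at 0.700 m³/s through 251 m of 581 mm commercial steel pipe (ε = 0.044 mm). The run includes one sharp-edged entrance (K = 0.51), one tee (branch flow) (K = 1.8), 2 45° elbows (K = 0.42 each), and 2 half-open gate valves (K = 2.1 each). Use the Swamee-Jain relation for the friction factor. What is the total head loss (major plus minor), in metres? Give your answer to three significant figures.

V = 4Q/(πD²) = 2.640 m/s; V²/2g = 0.3553 m
Re = 1.32×10^6, ε/D = 7.57×10^-5 → f = 0.01281 (Swamee-Jain)
Major: h_f = f(L/D)·V²/2g = 0.01281·432.0·0.3553 = 1.967 m
Minor: ΣK = 7.35; h_m = ΣK·V²/2g = 2.612 m
Total H_L = 1.967 + 2.612 = 4.578 m

H_L ≈ 4.58 m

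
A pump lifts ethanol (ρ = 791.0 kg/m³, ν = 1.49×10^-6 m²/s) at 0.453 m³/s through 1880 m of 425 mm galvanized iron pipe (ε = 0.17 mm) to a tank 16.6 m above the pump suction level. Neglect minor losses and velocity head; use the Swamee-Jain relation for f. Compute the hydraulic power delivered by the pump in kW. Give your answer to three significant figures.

P_hyd ≈ 193 kW

V = 4Q/(πD²) = 3.193 m/s; Re = 9.11×10^5; ε/D = 4.00×10^-4; f = 0.01664
h_f = f(L/D)V²/2g = 38.25 m
Total head H = z + h_f = 16.6 + 38.25 = 54.85 m
P_hyd = ρgQH = 791.0·9.81·0.453·54.85 = 192.8 kW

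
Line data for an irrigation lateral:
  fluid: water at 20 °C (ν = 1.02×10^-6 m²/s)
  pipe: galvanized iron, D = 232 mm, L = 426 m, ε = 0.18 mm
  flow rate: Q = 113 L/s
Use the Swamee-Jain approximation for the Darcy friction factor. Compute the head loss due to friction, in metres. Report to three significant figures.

V = 4Q/(πD²) = 4·0.113/(π·0.232²) = 2.673 m/s
Re = VD/ν = 2.673·0.232/1.02×10^-6 = 6.08×10^5 → turbulent
ε/D = 0.18/232 = 7.76×10^-4
Swamee-Jain: f = 0.01918
h_f = f(L/D)V²/(2g) = 0.01918·(426/0.232)·2.673²/(2·9.81) = 12.83 m

h_f ≈ 12.8 m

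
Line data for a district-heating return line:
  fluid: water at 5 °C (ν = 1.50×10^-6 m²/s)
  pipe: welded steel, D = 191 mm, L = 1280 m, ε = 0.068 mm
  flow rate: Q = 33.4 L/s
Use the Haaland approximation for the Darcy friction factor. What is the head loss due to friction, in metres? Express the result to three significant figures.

V = 4Q/(πD²) = 4·0.0334/(π·0.191²) = 1.166 m/s
Re = VD/ν = 1.166·0.191/1.50×10^-6 = 1.48×10^5 → turbulent
ε/D = 0.068/191 = 3.56×10^-4
Haaland: f = 0.01845
h_f = f(L/D)V²/(2g) = 0.01845·(1280/0.191)·1.166²/(2·9.81) = 8.564 m

h_f ≈ 8.56 m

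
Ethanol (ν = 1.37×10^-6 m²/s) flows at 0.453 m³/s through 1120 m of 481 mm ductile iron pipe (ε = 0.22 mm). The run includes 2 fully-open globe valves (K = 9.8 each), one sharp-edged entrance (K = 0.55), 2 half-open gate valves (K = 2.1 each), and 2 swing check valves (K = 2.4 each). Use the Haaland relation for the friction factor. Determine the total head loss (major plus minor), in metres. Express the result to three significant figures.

V = 4Q/(πD²) = 2.493 m/s; V²/2g = 0.3168 m
Re = 8.75×10^5, ε/D = 4.57×10^-4 → f = 0.01694 (Haaland)
Major: h_f = f(L/D)·V²/2g = 0.01694·2328·0.3168 = 12.49 m
Minor: ΣK = 29.2; h_m = ΣK·V²/2g = 9.234 m
Total H_L = 12.49 + 9.234 = 21.73 m

H_L ≈ 21.7 m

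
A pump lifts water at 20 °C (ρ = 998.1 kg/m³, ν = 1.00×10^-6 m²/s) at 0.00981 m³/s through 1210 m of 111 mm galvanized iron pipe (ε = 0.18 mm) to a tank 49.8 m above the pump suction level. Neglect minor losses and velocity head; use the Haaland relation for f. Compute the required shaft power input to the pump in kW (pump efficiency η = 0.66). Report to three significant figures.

P_shaft ≈ 9.22 kW

V = 4Q/(πD²) = 1.014 m/s; Re = 1.13×10^5; ε/D = 0.00162; f = 0.02375
h_f = f(L/D)V²/2g = 13.56 m
Total head H = z + h_f = 49.8 + 13.56 = 63.36 m
P_hyd = ρgQH = 998.1·9.81·0.00981·63.36 = 6.086 kW
P_shaft = P_hyd/η = 6.086/0.66 = 9.222 kW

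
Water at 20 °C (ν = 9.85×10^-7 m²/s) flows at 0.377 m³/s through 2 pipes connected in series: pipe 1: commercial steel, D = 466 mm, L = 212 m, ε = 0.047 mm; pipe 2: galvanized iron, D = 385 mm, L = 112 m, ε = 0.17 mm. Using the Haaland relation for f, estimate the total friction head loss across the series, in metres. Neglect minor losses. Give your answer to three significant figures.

H ≈ 4.10 m

Pipe 1: V = 2.210 m/s, Re = 1.05×10^6, ε/D = 1.01×10^-4, f = 0.01329, h_1 = f(L/D)V²/2g = 1.506 m
Pipe 2: V = 3.238 m/s, Re = 1.27×10^6, ε/D = 4.42×10^-4, f = 0.01666, h_2 = f(L/D)V²/2g = 2.590 m
Series → Q common, losses add: H = Σh = 4.096 m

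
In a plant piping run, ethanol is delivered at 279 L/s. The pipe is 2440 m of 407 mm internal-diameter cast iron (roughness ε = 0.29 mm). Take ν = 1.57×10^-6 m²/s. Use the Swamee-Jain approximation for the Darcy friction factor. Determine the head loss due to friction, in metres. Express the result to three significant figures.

V = 4Q/(πD²) = 4·0.279/(π·0.407²) = 2.144 m/s
Re = VD/ν = 2.144·0.407/1.57×10^-6 = 5.56×10^5 → turbulent
ε/D = 0.29/407 = 7.13×10^-4
Swamee-Jain: f = 0.01891
h_f = f(L/D)V²/(2g) = 0.01891·(2440/0.407)·2.144²/(2·9.81) = 26.58 m

h_f ≈ 26.6 m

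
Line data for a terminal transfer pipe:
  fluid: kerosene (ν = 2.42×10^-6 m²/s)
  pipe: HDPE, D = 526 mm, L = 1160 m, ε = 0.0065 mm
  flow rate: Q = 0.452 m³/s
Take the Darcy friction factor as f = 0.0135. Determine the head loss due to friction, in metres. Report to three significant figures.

V = 4Q/(πD²) = 4·0.452/(π·0.526²) = 2.080 m/s
h_f = f(L/D)V²/(2g) = 0.01350·(1160/0.526)·2.080²/(2·9.81) = 6.565 m

h_f ≈ 6.57 m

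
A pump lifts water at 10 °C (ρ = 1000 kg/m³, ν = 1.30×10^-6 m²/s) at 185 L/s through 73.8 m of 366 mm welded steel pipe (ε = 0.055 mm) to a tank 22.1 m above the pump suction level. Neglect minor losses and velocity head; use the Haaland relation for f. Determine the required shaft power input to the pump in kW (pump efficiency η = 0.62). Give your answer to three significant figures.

P_shaft ≈ 66.1 kW

V = 4Q/(πD²) = 1.758 m/s; Re = 4.95×10^5; ε/D = 1.50×10^-4; f = 0.01482
h_f = f(L/D)V²/2g = 0.4709 m
Total head H = z + h_f = 22.1 + 0.4709 = 22.57 m
P_hyd = ρgQH = 1000·9.81·0.185·22.57 = 40.96 kW
P_shaft = P_hyd/η = 40.96/0.62 = 66.07 kW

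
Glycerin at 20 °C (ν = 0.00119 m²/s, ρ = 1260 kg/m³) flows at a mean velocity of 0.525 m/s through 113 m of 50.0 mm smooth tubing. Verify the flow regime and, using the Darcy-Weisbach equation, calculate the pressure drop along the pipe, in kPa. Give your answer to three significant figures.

Δp ≈ 1140 kPa

Re = VD/ν = 0.525·0.05000/0.00119 = 22.1 → laminar (Re < 2300)
f = 64/Re = 2.901
h_f = f(L/D)V²/(2g) = 2.901·(113/0.05000)·0.525²/(2·9.81) = 92.11 m
Δp = ρg·h_f = 1260·9.81·92.11 = 1139 kPa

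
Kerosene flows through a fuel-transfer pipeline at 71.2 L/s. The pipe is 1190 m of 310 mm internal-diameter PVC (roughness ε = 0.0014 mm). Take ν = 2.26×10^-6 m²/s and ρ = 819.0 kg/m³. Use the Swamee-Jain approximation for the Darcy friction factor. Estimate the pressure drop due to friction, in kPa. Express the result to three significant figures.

Δp ≈ 23.7 kPa

V = 4Q/(πD²) = 4·0.0712/(π·0.310²) = 0.9433 m/s
Re = VD/ν = 0.9433·0.310/2.26×10^-6 = 1.29×10^5 → turbulent
ε/D = 0.0014/310 = 4.52×10^-6
Swamee-Jain: f = 0.01697
h_f = f(L/D)V²/(2g) = 0.01697·(1190/0.310)·0.9433²/(2·9.81) = 2.955 m
Δp = ρg·h_f = 819.0·9.81·2.955 = 23.74 kPa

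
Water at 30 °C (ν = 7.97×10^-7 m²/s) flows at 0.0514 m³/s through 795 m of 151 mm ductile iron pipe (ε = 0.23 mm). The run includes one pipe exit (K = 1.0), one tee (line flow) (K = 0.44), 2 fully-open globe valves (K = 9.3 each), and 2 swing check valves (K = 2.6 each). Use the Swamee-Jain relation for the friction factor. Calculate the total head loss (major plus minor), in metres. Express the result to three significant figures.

V = 4Q/(πD²) = 2.870 m/s; V²/2g = 0.4199 m
Re = 5.44×10^5, ε/D = 0.00152 → f = 0.02234 (Swamee-Jain)
Major: h_f = f(L/D)·V²/2g = 0.02234·5265·0.4199 = 49.38 m
Minor: ΣK = 25.2; h_m = ΣK·V²/2g = 10.60 m
Total H_L = 49.38 + 10.60 = 59.97 m

H_L ≈ 60.0 m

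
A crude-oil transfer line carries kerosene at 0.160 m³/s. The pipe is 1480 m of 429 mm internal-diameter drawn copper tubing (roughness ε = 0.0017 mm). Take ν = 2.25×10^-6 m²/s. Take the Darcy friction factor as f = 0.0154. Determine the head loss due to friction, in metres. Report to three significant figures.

V = 4Q/(πD²) = 4·0.160/(π·0.429²) = 1.107 m/s
h_f = f(L/D)V²/(2g) = 0.01540·(1480/0.429)·1.107²/(2·9.81) = 3.318 m

h_f ≈ 3.32 m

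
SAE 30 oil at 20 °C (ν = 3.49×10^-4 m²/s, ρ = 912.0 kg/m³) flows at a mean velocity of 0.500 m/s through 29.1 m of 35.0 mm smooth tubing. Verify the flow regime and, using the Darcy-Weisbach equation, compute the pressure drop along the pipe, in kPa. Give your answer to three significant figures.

Δp ≈ 121 kPa

Re = VD/ν = 0.500·0.03500/3.49×10^-4 = 50.1 → laminar (Re < 2300)
f = 64/Re = 1.276
h_f = f(L/D)V²/(2g) = 1.276·(29.1/0.03500)·0.500²/(2·9.81) = 13.52 m
Δp = ρg·h_f = 912.0·9.81·13.52 = 121.0 kPa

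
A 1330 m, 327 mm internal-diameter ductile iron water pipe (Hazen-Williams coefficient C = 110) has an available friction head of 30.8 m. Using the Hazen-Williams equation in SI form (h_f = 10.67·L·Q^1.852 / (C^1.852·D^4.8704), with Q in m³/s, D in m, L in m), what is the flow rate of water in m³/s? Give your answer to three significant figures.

Rearranging: Q = [h_f·C^1.852·D^4.8704 / (10.67·L)]^(1/1.852)
Q = [30.8·110^1.852·0.327^4.8704 / (10.67·1330)]^0.540 = 0.2121 m³/s

Q ≈ 0.212 m³/s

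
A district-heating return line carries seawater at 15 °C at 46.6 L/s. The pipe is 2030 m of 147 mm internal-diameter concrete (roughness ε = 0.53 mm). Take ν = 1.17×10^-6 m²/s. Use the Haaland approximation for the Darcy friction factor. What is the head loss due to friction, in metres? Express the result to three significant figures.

V = 4Q/(πD²) = 4·0.0466/(π·0.147²) = 2.746 m/s
Re = VD/ν = 2.746·0.147/1.17×10^-6 = 3.45×10^5 → turbulent
ε/D = 0.53/147 = 0.00361
Haaland: f = 0.02794
h_f = f(L/D)V²/(2g) = 0.02794·(2030/0.147)·2.746²/(2·9.81) = 148.2 m

h_f ≈ 148 m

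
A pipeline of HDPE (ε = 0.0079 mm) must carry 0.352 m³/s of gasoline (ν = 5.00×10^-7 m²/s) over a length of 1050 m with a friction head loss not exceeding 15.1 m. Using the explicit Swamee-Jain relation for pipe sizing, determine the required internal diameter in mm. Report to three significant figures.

Swamee-Jain (Type III): D = 0.66·[ε^1.25·(LQ²/(gh_f))^4.75 + ν·Q^9.4·(L/(gh_f))^5.2]^0.04
LQ²/(gh_f) = 0.8783; L/(gh_f) = 7.088
Term 1 = ε^1.25·(…)^4.75 = 2.26×10^-7; Term 2 = ν·Q^9.4·(…)^5.2 = 7.23×10^-7
D = 0.66·(2.26×10^-7 + 7.23×10^-7)^0.04 = 0.3790 m = 379 mm
Check: V = 3.12 m/s, Re = 2.37×10^6, f = 0.01089, h_f = 15.0 m ≈ 15.1 m ✓

D ≈ 379 mm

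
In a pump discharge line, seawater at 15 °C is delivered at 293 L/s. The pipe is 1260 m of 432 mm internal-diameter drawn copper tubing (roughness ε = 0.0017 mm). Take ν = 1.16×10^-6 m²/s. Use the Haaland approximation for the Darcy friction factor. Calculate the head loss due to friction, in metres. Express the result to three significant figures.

h_f ≈ 7.27 m

V = 4Q/(πD²) = 4·0.293/(π·0.432²) = 1.999 m/s
Re = VD/ν = 1.999·0.432/1.16×10^-6 = 7.44×10^5 → turbulent
ε/D = 0.0017/432 = 3.94×10^-6
Haaland: f = 0.01224
h_f = f(L/D)V²/(2g) = 0.01224·(1260/0.432)·1.999²/(2·9.81) = 7.269 m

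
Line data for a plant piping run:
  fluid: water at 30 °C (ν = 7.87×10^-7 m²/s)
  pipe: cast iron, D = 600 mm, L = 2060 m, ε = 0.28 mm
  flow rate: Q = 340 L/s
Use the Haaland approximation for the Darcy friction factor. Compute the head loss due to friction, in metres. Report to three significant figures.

h_f ≈ 4.30 m

V = 4Q/(πD²) = 4·0.340/(π·0.600²) = 1.203 m/s
Re = VD/ν = 1.203·0.600/7.87×10^-7 = 9.17×10^5 → turbulent
ε/D = 0.28/600 = 4.67×10^-4
Haaland: f = 0.01698
h_f = f(L/D)V²/(2g) = 0.01698·(2060/0.600)·1.203²/(2·9.81) = 4.296 m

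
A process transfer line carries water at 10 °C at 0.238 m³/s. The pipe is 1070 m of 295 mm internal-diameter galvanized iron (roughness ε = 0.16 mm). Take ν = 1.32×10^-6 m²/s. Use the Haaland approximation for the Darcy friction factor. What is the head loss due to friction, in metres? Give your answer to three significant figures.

V = 4Q/(πD²) = 4·0.238/(π·0.295²) = 3.482 m/s
Re = VD/ν = 3.482·0.295/1.32×10^-6 = 7.78×10^5 → turbulent
ε/D = 0.16/295 = 5.42×10^-4
Haaland: f = 0.01757
h_f = f(L/D)V²/(2g) = 0.01757·(1070/0.295)·3.482²/(2·9.81) = 39.38 m

h_f ≈ 39.4 m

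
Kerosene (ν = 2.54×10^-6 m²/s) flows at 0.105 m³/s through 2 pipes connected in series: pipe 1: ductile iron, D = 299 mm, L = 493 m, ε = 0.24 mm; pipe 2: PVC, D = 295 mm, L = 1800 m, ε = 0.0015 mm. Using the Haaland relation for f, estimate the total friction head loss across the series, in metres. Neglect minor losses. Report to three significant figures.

Pipe 1: V = 1.495 m/s, Re = 1.76×10^5, ε/D = 8.03×10^-4, f = 0.02026, h_1 = f(L/D)V²/2g = 3.807 m
Pipe 2: V = 1.536 m/s, Re = 1.78×10^5, ε/D = 5.08×10^-6, f = 0.01588, h_2 = f(L/D)V²/2g = 11.65 m
Series → Q common, losses add: H = Σh = 15.46 m

H ≈ 15.5 m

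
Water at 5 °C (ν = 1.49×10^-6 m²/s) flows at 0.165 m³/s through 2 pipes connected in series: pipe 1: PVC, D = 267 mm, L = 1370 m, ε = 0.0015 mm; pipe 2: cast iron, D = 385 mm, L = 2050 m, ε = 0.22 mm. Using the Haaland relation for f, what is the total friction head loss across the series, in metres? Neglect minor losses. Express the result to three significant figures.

H ≈ 39.5 m

Pipe 1: V = 2.947 m/s, Re = 5.28×10^5, ε/D = 5.62×10^-6, f = 0.01300, h_1 = f(L/D)V²/2g = 29.53 m
Pipe 2: V = 1.417 m/s, Re = 3.66×10^5, ε/D = 5.71×10^-4, f = 0.01827, h_2 = f(L/D)V²/2g = 9.962 m
Series → Q common, losses add: H = Σh = 39.49 m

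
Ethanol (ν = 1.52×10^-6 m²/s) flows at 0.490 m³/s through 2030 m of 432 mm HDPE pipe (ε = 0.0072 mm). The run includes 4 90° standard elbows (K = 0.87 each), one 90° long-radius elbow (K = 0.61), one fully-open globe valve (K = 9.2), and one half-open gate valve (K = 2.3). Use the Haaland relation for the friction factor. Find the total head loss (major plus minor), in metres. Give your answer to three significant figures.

H_L ≈ 41.0 m

V = 4Q/(πD²) = 3.343 m/s; V²/2g = 0.5696 m
Re = 9.50×10^5, ε/D = 1.67×10^-5 → f = 0.01199 (Haaland)
Major: h_f = f(L/D)·V²/2g = 0.01199·4699·0.5696 = 32.08 m
Minor: ΣK = 15.6; h_m = ΣK·V²/2g = 8.880 m
Total H_L = 32.08 + 8.880 = 40.96 m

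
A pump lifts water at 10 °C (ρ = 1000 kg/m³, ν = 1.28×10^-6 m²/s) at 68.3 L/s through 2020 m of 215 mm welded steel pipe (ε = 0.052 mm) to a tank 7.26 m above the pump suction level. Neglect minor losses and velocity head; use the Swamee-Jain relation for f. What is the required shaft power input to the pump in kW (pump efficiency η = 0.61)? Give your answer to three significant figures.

P_shaft ≈ 38.8 kW

V = 4Q/(πD²) = 1.881 m/s; Re = 3.16×10^5; ε/D = 2.42×10^-4; f = 0.01655
h_f = f(L/D)V²/2g = 28.05 m
Total head H = z + h_f = 7.26 + 28.05 = 35.31 m
P_hyd = ρgQH = 1000·9.81·0.0683·35.31 = 23.66 kW
P_shaft = P_hyd/η = 23.66/0.61 = 38.78 kW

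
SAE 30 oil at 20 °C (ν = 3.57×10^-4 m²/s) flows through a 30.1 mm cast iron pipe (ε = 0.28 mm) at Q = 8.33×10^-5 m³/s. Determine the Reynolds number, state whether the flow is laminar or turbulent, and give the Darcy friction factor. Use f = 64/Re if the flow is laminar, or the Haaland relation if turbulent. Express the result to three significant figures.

Re ≈ 9.87; laminar; f = 64/Re ≈ 6.48

V = 4Q/(πD²) = 0.1171 m/s
Re = VD/ν = 0.1171·0.0301/3.57×10^-4 = 9.87
Re < 2300 → laminar → f = 64/Re = 6.484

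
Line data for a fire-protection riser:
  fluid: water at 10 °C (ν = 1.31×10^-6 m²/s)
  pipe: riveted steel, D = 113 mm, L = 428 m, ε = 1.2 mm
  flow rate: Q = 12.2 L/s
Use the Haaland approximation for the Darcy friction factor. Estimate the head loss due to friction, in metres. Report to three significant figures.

h_f ≈ 11.2 m

V = 4Q/(πD²) = 4·0.0122/(π·0.113²) = 1.217 m/s
Re = VD/ν = 1.217·0.113/1.31×10^-6 = 1.05×10^5 → turbulent
ε/D = 1.2/113 = 0.0106
Haaland: f = 0.03928
h_f = f(L/D)V²/(2g) = 0.03928·(428/0.113)·1.217²/(2·9.81) = 11.22 m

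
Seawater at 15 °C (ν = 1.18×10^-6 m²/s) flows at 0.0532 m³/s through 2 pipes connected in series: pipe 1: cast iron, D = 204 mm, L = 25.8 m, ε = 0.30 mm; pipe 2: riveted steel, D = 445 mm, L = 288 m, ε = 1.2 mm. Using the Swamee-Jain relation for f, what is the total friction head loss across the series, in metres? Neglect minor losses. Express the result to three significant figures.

H ≈ 0.488 m

Pipe 1: V = 1.628 m/s, Re = 2.81×10^5, ε/D = 0.00147, f = 0.02256, h_1 = f(L/D)V²/2g = 0.3853 m
Pipe 2: V = 0.3421 m/s, Re = 1.29×10^5, ε/D = 0.00270, f = 0.02672, h_2 = f(L/D)V²/2g = 0.1031 m
Series → Q common, losses add: H = Σh = 0.4884 m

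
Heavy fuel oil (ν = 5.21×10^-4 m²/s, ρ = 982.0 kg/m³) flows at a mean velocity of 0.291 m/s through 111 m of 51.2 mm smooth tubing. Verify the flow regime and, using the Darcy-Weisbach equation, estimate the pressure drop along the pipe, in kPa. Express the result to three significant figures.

Re = VD/ν = 0.291·0.05120/5.21×10^-4 = 28.6 → laminar (Re < 2300)
f = 64/Re = 2.238
h_f = f(L/D)V²/(2g) = 2.238·(111/0.05120)·0.291²/(2·9.81) = 20.94 m
Δp = ρg·h_f = 982.0·9.81·20.94 = 201.7 kPa

Δp ≈ 202 kPa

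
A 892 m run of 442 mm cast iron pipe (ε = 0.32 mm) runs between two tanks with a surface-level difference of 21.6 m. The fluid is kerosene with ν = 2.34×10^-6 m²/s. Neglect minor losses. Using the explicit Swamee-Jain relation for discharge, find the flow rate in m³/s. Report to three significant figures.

Q ≈ 0.513 m³/s

Swamee-Jain (Type II): Q = -0.965·√(gD⁵h_f/L)·ln[ε/(3.7D) + √(3.17ν²L/(gD³h_f))]
√(gD⁵h_f/L) = √(9.81·0.442⁵·21.6/892) = 0.06330
ε/(3.7D) = 1.96×10^-4; √(3.17ν²L/(gD³h_f)) = 2.91×10^-5
Q = -0.965·0.06330·ln(2.248×10^-4) = 0.5132 m³/s
Check: V = 3.34 m/s, Re = 6.32×10^5, f = 0.01889, h_f = 21.7 m ≈ 21.6 m ✓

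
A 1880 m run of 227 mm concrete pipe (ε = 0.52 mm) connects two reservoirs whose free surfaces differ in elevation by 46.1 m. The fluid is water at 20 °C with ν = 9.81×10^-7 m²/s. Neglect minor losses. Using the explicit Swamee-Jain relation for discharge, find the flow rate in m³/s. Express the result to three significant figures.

Swamee-Jain (Type II): Q = -0.965·√(gD⁵h_f/L)·ln[ε/(3.7D) + √(3.17ν²L/(gD³h_f))]
√(gD⁵h_f/L) = √(9.81·0.227⁵·46.1/1880) = 0.01204
ε/(3.7D) = 6.19×10^-4; √(3.17ν²L/(gD³h_f)) = 3.29×10^-5
Q = -0.965·0.01204·ln(6.520×10^-4) = 0.08524 m³/s
Check: V = 2.11 m/s, Re = 4.87×10^5, f = 0.02474, h_f = 46.3 m ≈ 46.1 m ✓

Q ≈ 0.0852 m³/s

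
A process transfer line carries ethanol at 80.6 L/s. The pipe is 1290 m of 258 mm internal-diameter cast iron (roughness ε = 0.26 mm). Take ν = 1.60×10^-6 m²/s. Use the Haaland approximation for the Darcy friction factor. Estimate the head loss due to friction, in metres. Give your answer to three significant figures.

h_f ≈ 12.6 m

V = 4Q/(πD²) = 4·0.0806/(π·0.258²) = 1.542 m/s
Re = VD/ν = 1.542·0.258/1.60×10^-6 = 2.49×10^5 → turbulent
ε/D = 0.26/258 = 0.00101
Haaland: f = 0.02072
h_f = f(L/D)V²/(2g) = 0.02072·(1290/0.258)·1.542²/(2·9.81) = 12.55 m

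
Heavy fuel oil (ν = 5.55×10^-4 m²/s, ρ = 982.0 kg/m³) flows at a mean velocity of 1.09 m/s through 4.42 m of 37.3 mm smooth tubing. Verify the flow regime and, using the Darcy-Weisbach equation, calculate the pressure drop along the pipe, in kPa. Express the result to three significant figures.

Δp ≈ 60.4 kPa

Re = VD/ν = 1.09·0.03730/5.55×10^-4 = 73.3 → laminar (Re < 2300)
f = 64/Re = 0.8737
h_f = f(L/D)V²/(2g) = 0.8737·(4.42/0.03730)·1.09²/(2·9.81) = 6.269 m
Δp = ρg·h_f = 982.0·9.81·6.269 = 60.39 kPa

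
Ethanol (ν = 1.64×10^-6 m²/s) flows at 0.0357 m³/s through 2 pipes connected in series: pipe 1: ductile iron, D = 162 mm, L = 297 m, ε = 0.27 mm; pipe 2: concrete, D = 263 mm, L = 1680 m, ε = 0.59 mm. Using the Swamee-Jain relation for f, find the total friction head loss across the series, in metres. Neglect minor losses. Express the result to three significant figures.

Pipe 1: V = 1.732 m/s, Re = 1.71×10^5, ε/D = 0.00167, f = 0.02367, h_1 = f(L/D)V²/2g = 6.635 m
Pipe 2: V = 0.6572 m/s, Re = 1.05×10^5, ε/D = 0.00224, f = 0.02588, h_2 = f(L/D)V²/2g = 3.638 m
Series → Q common, losses add: H = Σh = 10.27 m

H ≈ 10.3 m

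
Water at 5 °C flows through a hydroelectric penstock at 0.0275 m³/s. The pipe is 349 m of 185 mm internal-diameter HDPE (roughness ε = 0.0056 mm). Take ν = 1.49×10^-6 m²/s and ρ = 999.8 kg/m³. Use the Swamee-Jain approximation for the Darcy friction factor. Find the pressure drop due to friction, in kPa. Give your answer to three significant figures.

Δp ≈ 17.0 kPa

V = 4Q/(πD²) = 4·0.0275/(π·0.185²) = 1.023 m/s
Re = VD/ν = 1.023·0.185/1.49×10^-6 = 1.27×10^5 → turbulent
ε/D = 0.0056/185 = 3.03×10^-5
Swamee-Jain: f = 0.01721
h_f = f(L/D)V²/(2g) = 0.01721·(349/0.185)·1.023²/(2·9.81) = 1.732 m
Δp = ρg·h_f = 999.8·9.81·1.732 = 16.99 kPa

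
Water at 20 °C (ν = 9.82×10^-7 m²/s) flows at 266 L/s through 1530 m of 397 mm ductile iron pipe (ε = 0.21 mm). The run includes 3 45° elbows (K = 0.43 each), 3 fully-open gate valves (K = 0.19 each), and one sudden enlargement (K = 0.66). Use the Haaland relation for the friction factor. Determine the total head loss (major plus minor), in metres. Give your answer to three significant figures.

H_L ≈ 16.4 m

V = 4Q/(πD²) = 2.149 m/s; V²/2g = 0.2354 m
Re = 8.69×10^5, ε/D = 5.29×10^-4 → f = 0.01743 (Haaland)
Major: h_f = f(L/D)·V²/2g = 0.01743·3854·0.2354 = 15.81 m
Minor: ΣK = 2.52; h_m = ΣK·V²/2g = 0.5931 m
Total H_L = 15.81 + 0.5931 = 16.40 m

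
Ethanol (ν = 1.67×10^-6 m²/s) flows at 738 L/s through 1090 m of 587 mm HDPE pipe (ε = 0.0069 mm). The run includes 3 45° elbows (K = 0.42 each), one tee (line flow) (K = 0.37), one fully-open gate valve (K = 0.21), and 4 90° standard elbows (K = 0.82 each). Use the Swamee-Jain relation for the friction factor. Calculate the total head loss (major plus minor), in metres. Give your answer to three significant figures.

H_L ≈ 10.4 m

V = 4Q/(πD²) = 2.727 m/s; V²/2g = 0.3790 m
Re = 9.59×10^5, ε/D = 1.18×10^-5 → f = 0.01197 (Swamee-Jain)
Major: h_f = f(L/D)·V²/2g = 0.01197·1857·0.3790 = 8.425 m
Minor: ΣK = 5.12; h_m = ΣK·V²/2g = 1.941 m
Total H_L = 8.425 + 1.941 = 10.37 m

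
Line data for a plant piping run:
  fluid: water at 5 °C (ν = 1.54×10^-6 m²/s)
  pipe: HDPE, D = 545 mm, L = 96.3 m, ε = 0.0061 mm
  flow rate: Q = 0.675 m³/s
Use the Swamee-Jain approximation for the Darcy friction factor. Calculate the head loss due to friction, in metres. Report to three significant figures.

h_f ≈ 0.893 m

V = 4Q/(πD²) = 4·0.675/(π·0.545²) = 2.893 m/s
Re = VD/ν = 2.893·0.545/1.54×10^-6 = 1.02×10^6 → turbulent
ε/D = 0.0061/545 = 1.12×10^-5
Swamee-Jain: f = 0.01184
h_f = f(L/D)V²/(2g) = 0.01184·(96.3/0.545)·2.893²/(2·9.81) = 0.8927 m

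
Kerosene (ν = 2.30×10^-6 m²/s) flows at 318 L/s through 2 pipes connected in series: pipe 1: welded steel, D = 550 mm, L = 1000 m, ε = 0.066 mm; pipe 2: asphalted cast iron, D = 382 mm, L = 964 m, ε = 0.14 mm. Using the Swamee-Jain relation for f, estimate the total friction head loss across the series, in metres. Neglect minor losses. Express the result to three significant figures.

H ≈ 19.4 m

Pipe 1: V = 1.338 m/s, Re = 3.20×10^5, ε/D = 1.20×10^-4, f = 0.01549, h_1 = f(L/D)V²/2g = 2.572 m
Pipe 2: V = 2.775 m/s, Re = 4.61×10^5, ε/D = 3.66×10^-4, f = 0.01696, h_2 = f(L/D)V²/2g = 16.80 m
Series → Q common, losses add: H = Σh = 19.37 m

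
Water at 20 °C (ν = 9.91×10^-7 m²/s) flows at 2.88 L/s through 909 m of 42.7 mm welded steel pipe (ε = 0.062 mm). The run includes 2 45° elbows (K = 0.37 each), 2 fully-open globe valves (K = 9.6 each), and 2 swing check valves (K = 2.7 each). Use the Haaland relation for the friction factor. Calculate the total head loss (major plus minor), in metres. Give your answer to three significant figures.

H_L ≈ 109 m

V = 4Q/(πD²) = 2.011 m/s; V²/2g = 0.2062 m
Re = 8.67×10^4, ε/D = 0.00145 → f = 0.02368 (Haaland)
Major: h_f = f(L/D)·V²/2g = 0.02368·21288·0.2062 = 103.9 m
Minor: ΣK = 25.3; h_m = ΣK·V²/2g = 5.224 m
Total H_L = 103.9 + 5.224 = 109.1 m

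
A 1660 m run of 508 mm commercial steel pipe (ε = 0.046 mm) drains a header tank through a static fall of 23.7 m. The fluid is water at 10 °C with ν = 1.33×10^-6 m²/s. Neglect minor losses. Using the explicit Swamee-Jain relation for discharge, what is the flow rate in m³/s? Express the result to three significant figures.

Swamee-Jain (Type II): Q = -0.965·√(gD⁵h_f/L)·ln[ε/(3.7D) + √(3.17ν²L/(gD³h_f))]
√(gD⁵h_f/L) = √(9.81·0.508⁵·23.7/1660) = 0.06884
ε/(3.7D) = 2.45×10^-5; √(3.17ν²L/(gD³h_f)) = 1.75×10^-5
Q = -0.965·0.06884·ln(4.195×10^-5) = 0.6695 m³/s
Check: V = 3.30 m/s, Re = 1.26×10^6, f = 0.01311, h_f = 23.8 m ≈ 23.7 m ✓

Q ≈ 0.670 m³/s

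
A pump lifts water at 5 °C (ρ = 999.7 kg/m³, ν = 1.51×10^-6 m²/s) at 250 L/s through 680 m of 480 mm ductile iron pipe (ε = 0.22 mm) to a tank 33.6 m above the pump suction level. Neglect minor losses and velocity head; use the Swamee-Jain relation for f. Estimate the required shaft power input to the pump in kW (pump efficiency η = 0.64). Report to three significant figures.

P_shaft ≈ 138 kW

V = 4Q/(πD²) = 1.382 m/s; Re = 4.39×10^5; ε/D = 4.58×10^-4; f = 0.01764
h_f = f(L/D)V²/2g = 2.431 m
Total head H = z + h_f = 33.6 + 2.431 = 36.03 m
P_hyd = ρgQH = 999.7·9.81·0.250·36.03 = 88.34 kW
P_shaft = P_hyd/η = 88.34/0.64 = 138.0 kW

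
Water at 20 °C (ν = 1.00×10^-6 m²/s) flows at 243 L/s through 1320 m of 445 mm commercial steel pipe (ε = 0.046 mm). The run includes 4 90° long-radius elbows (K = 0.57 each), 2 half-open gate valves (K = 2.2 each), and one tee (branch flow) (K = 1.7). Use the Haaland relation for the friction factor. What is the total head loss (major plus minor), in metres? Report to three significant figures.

V = 4Q/(πD²) = 1.562 m/s; V²/2g = 0.1244 m
Re = 6.95×10^5, ε/D = 1.03×10^-4 → f = 0.01381 (Haaland)
Major: h_f = f(L/D)·V²/2g = 0.01381·2966·0.1244 = 5.097 m
Minor: ΣK = 8.38; h_m = ΣK·V²/2g = 1.043 m
Total H_L = 5.097 + 1.043 = 6.140 m

H_L ≈ 6.14 m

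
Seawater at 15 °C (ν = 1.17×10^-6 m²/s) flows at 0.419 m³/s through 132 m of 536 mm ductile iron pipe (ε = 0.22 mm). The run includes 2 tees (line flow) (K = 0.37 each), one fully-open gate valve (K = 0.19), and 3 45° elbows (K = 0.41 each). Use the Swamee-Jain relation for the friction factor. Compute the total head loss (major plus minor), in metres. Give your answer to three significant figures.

V = 4Q/(πD²) = 1.857 m/s; V²/2g = 0.1757 m
Re = 8.51×10^5, ε/D = 4.10×10^-4 → f = 0.01676 (Swamee-Jain)
Major: h_f = f(L/D)·V²/2g = 0.01676·246.3·0.1757 = 0.7254 m
Minor: ΣK = 2.16; h_m = ΣK·V²/2g = 0.3796 m
Total H_L = 0.7254 + 0.3796 = 1.105 m

H_L ≈ 1.11 m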